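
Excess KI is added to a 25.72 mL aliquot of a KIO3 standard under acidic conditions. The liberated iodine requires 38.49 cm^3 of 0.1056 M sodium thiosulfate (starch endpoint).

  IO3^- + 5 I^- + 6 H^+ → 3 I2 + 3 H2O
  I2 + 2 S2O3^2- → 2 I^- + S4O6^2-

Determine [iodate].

0.02634 M

n(S2O3^2-) = 0.03849 × 0.1056 = 4.065 × 10^-3 mol
n(I2) = n(S2O3^2-)/2 = 2.032 × 10^-3 mol
From the 1:3 ratio, n(IO3^-) in the aliquot = 1/3 × 2.032 × 10^-3 = 6.774 × 10^-4 mol
[IO3^-] = 6.774 × 10^-4 / 0.02572 = 0.02634 mol/L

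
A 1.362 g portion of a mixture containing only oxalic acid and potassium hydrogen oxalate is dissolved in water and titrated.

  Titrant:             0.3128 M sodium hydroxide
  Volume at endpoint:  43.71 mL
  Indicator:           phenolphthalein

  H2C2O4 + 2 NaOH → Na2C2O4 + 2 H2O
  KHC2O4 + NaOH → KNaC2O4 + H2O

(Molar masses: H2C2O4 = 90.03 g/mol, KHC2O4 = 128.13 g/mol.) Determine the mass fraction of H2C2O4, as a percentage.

n(NaOH) = 0.04371 × 0.3128 = 0.01367 mol
Let x = n(H2C2O4), y = n(KHC2O4).
Titrant: 2x + 1y = 0.01367;  mass: 90.03x + 128.13y = 1.362
Solving, x = 2.345 × 10^-3 mol, y = 8.982 × 10^-3 mol
mass of H2C2O4 = 2.345 × 10^-3 × 90.03 = 0.2111 g
% H2C2O4 = 0.2111 / 1.362 × 100 = 15.50 %

15.50 %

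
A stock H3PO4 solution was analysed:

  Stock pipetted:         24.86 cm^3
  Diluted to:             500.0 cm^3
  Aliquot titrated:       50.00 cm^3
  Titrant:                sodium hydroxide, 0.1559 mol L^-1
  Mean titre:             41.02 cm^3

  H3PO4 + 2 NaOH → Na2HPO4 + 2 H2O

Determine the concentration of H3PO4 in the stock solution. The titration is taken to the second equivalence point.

n(NaOH) = 0.04102 × 0.1559 = 6.395 × 10^-3 mol
From the 1:2 ratio, n(H3PO4) in the aliquot = 1/2 × 6.395 × 10^-3 = 3.198 × 10^-3 mol
[H3PO4]_dilute = 3.198 × 10^-3 / 0.05000 = 0.06395 mol/L
Dilution factor = 500.0 / 24.86 = 20.11
[H3PO4]_stock = 0.06395 × 20.11 = 1.286 mol/L

1.286 mol/L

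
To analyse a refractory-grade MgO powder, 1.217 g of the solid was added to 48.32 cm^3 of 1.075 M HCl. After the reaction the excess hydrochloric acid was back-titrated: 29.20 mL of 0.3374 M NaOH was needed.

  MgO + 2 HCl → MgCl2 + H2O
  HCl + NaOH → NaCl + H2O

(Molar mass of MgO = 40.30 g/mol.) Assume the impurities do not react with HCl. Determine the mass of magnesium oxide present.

n(HCl) added = 0.04832 × 1.075 = 0.05194 mol
n(NaOH) used in back-titration = 0.02920 × 0.3374 = 9.852 × 10^-3 mol
n(HCl) left over = 9.852 × 10^-3 mol (1:1 ratio)
n(HCl) consumed by analyte = 0.05194 − 9.852 × 10^-3 = 0.04209 mol
From the 1:2 ratio, n(MgO) = 1/2 × 0.04209 = 0.02105 mol
mass of MgO = 0.02105 × 40.30 = 0.8482 g

0.8482 g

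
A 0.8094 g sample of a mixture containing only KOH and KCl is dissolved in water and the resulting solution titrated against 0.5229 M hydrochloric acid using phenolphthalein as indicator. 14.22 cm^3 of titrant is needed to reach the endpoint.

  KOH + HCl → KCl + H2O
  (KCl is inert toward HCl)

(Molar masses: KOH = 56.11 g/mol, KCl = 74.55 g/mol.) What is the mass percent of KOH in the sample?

51.55 %

n(HCl) = 0.01422 × 0.5229 = 7.436 × 10^-3 mol
Let x = n(KOH), y = n(KCl).
Titrant: 1x = 7.436 × 10^-3;  mass: 56.11x + 74.55y = 0.8094
Solving, x = 7.436 × 10^-3 mol, y = 5.261 × 10^-3 mol
mass of KOH = 7.436 × 10^-3 × 56.11 = 0.4172 g
% KOH = 0.4172 / 0.8094 × 100 = 51.55 %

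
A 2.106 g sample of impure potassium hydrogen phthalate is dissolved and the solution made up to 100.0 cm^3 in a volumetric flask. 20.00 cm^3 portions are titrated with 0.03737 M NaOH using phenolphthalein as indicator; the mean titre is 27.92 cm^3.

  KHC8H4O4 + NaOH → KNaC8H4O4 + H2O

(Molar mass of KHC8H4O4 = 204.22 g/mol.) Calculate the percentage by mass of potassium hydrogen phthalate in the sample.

50.59 %

n(NaOH) per titration = 0.02792 × 0.03737 = 1.043 × 10^-3 mol
n(KHC8H4O4) in each aliquot = 1.043 × 10^-3 mol (1:1 ratio)
n(KHC8H4O4) in the whole flask = 1.043 × 10^-3 × 100.0/20.00 = 5.217 × 10^-3 mol
mass of KHC8H4O4 = 5.217 × 10^-3 × 204.22 = 1.065 g
% KHC8H4O4 = 1.065 / 2.106 × 100 = 50.59 %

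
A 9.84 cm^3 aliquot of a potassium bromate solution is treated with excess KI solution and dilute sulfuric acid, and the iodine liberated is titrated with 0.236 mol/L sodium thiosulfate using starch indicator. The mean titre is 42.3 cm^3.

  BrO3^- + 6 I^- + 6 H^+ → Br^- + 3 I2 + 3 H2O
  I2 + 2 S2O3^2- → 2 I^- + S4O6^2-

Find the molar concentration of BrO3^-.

n(S2O3^2-) = 0.0423 × 0.236 = 9.98 × 10^-3 mol
n(I2) = n(S2O3^2-)/2 = 4.99 × 10^-3 mol
From the 1:3 ratio, n(BrO3^-) in the aliquot = 1/3 × 4.99 × 10^-3 = 1.66 × 10^-3 mol
[BrO3^-] = 1.66 × 10^-3 / 0.00984 = 0.169 mol/L

0.169 mol/L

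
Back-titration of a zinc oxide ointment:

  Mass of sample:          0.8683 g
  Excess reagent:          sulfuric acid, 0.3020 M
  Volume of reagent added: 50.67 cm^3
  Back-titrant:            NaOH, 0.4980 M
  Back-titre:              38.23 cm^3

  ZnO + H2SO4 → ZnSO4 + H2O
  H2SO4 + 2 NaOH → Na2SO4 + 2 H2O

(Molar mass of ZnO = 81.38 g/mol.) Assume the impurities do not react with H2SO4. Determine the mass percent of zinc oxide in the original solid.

54.20 %

n(H2SO4) added = 0.05067 × 0.3020 = 0.01530 mol
n(NaOH) used in back-titration = 0.03823 × 0.4980 = 0.01904 mol
From the 1:2 ratio, n(H2SO4) left over = 1/2 × 0.01904 = 9.519 × 10^-3 mol
n(H2SO4) consumed by analyte = 0.01530 − 9.519 × 10^-3 = 5.783 × 10^-3 mol
n(ZnO) = 5.783 × 10^-3 mol (1:1 ratio)
mass of ZnO = 5.783 × 10^-3 × 81.38 = 0.4706 g
% ZnO = 0.4706 / 0.8683 × 100 = 54.20 %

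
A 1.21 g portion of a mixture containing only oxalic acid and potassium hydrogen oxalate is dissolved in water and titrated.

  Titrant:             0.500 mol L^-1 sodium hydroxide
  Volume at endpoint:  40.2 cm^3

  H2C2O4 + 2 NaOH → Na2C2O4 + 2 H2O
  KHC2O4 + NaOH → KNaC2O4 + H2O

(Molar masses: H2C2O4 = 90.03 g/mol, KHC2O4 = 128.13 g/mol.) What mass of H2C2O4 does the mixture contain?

n(NaOH) = 0.0402 × 0.500 = 0.0201 mol
Let x = n(H2C2O4), y = n(KHC2O4).
Titrant: 2x + 1y = 0.0201;  mass: 90.03x + 128.13y = 1.21
Solving, x = 8.21 × 10^-3 mol, y = 3.67 × 10^-3 mol
mass of H2C2O4 = 8.21 × 10^-3 × 90.03 = 0.740 g

0.740 g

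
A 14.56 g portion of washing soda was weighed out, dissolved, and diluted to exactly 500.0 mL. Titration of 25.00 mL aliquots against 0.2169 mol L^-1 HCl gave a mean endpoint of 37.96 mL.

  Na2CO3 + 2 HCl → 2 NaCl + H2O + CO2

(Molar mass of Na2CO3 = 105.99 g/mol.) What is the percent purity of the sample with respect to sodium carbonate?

59.94 %

n(HCl) per titration = 0.03796 × 0.2169 = 8.234 × 10^-3 mol
From the 1:2 ratio, n(Na2CO3) in each aliquot = 1/2 × 8.234 × 10^-3 = 4.117 × 10^-3 mol
n(Na2CO3) in the whole flask = 4.117 × 10^-3 × 500.0/25.00 = 0.08234 mol
mass of Na2CO3 = 0.08234 × 105.99 = 8.727 g
% Na2CO3 = 8.727 / 14.56 × 100 = 59.94 %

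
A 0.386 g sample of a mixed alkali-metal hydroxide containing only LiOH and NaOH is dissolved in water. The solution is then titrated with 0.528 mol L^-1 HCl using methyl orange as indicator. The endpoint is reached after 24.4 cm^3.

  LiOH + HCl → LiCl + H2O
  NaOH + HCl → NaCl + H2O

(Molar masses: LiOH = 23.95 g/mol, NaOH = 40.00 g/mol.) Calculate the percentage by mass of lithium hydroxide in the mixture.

50.0 %

n(HCl) = 0.0244 × 0.528 = 0.0129 mol
Let x = n(LiOH), y = n(NaOH).
Titrant: 1x + 1y = 0.0129;  mass: 23.95x + 40.00y = 0.386
Solving, x = 8.06 × 10^-3 mol, y = 4.83 × 10^-3 mol
mass of LiOH = 8.06 × 10^-3 × 23.95 = 0.193 g
% LiOH = 0.193 / 0.386 × 100 = 50.0 %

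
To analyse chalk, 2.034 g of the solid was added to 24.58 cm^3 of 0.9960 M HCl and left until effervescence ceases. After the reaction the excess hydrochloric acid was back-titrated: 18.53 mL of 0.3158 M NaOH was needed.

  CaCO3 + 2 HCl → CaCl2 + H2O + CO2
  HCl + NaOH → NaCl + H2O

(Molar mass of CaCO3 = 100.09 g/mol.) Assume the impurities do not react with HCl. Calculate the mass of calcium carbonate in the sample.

0.9323 g

n(HCl) added = 0.02458 × 0.9960 = 0.02448 mol
n(NaOH) used in back-titration = 0.01853 × 0.3158 = 5.852 × 10^-3 mol
n(HCl) left over = 5.852 × 10^-3 mol (1:1 ratio)
n(HCl) consumed by analyte = 0.02448 − 5.852 × 10^-3 = 0.01863 mol
From the 1:2 ratio, n(CaCO3) = 1/2 × 0.01863 = 9.315 × 10^-3 mol
mass of CaCO3 = 9.315 × 10^-3 × 100.09 = 0.9323 g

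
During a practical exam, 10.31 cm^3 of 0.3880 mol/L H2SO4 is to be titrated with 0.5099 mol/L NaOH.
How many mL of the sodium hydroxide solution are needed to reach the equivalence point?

15.69 mL

H2SO4 + 2 NaOH → Na2SO4 + 2 H2O
n(H2SO4) = 0.01031 L × 0.3880 mol/L = 4.000 × 10^-3 mol
From the 2:1 stoichiometry, n(NaOH) = 2/1 × 4.000 × 10^-3 = 8.001 × 10^-3 mol
V(NaOH) = 8.001 × 10^-3 mol / 0.5099 mol/L = 0.01569 L = 15.69 mL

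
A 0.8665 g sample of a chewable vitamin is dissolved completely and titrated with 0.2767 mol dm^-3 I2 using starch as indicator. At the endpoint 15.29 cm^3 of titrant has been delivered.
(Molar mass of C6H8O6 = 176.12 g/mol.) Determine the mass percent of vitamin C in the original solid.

C6H8O6 + I2 → C6H6O6 + 2 HI
n(I2) = 0.01529 L × 0.2767 mol/L = 4.231 × 10^-3 mol
n(C6H8O6) = 4.231 × 10^-3 mol (1:1 ratio)
mass of C6H8O6 = 4.231 × 10^-3 × 176.12 g/mol = 0.7451 g
% C6H8O6 = 0.7451 / 0.8665 × 100 = 85.99 %

85.99 %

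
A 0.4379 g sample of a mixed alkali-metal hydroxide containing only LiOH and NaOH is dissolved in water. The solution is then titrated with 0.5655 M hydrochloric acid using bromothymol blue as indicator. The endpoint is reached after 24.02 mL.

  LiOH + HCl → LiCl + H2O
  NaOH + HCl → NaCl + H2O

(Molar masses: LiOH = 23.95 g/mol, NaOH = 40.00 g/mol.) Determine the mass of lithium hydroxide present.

0.1573 g

n(HCl) = 0.02402 × 0.5655 = 0.01358 mol
Let x = n(LiOH), y = n(NaOH).
Titrant: 1x + 1y = 0.01358;  mass: 23.95x + 40.00y = 0.4379
Solving, x = 6.569 × 10^-3 mol, y = 7.014 × 10^-3 mol
mass of LiOH = 6.569 × 10^-3 × 23.95 = 0.1573 g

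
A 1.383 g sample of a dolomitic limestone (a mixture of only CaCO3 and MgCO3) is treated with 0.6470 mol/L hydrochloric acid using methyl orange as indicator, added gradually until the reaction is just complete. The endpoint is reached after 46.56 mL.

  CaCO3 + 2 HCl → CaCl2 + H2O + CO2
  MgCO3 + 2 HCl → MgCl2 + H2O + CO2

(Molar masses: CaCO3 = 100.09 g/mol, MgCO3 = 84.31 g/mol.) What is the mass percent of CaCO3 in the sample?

n(HCl) = 0.04656 × 0.6470 = 0.03012 mol
Let x = n(CaCO3), y = n(MgCO3).
Titrant: 2x + 2y = 0.03012;  mass: 100.09x + 84.31y = 1.383
Solving, x = 7.168 × 10^-3 mol, y = 7.894 × 10^-3 mol
mass of CaCO3 = 7.168 × 10^-3 × 100.09 = 0.7174 g
% CaCO3 = 0.7174 / 1.383 × 100 = 51.88 %

51.88 %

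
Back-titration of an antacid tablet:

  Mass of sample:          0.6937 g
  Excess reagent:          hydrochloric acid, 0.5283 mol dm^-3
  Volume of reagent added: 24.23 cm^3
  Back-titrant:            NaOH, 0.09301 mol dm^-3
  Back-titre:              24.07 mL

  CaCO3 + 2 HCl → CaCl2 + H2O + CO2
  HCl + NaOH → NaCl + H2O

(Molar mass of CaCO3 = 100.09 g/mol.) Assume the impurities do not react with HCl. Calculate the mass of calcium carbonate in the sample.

n(HCl) added = 0.02423 × 0.5283 = 0.01280 mol
n(NaOH) used in back-titration = 0.02407 × 0.09301 = 2.239 × 10^-3 mol
n(HCl) left over = 2.239 × 10^-3 mol (1:1 ratio)
n(HCl) consumed by analyte = 0.01280 − 2.239 × 10^-3 = 0.01056 mol
From the 1:2 ratio, n(CaCO3) = 1/2 × 0.01056 = 5.281 × 10^-3 mol
mass of CaCO3 = 5.281 × 10^-3 × 100.09 = 0.5286 g

0.5286 g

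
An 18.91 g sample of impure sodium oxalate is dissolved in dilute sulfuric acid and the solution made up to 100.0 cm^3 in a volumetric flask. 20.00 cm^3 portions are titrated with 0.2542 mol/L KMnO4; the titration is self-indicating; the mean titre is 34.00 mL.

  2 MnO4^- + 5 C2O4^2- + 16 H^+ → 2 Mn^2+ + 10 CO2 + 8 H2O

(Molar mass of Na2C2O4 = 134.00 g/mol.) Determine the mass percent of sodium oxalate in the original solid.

n(KMnO4) per titration = 0.03400 × 0.2542 = 8.643 × 10^-3 mol
From the 5:2 ratio, n(Na2C2O4) in each aliquot = 5/2 × 8.643 × 10^-3 = 0.02161 mol
n(Na2C2O4) in the whole flask = 0.02161 × 100.0/20.00 = 0.1080 mol
mass of Na2C2O4 = 0.1080 × 134.00 = 14.48 g
% Na2C2O4 = 14.48 / 18.91 × 100 = 76.56 %

76.56 %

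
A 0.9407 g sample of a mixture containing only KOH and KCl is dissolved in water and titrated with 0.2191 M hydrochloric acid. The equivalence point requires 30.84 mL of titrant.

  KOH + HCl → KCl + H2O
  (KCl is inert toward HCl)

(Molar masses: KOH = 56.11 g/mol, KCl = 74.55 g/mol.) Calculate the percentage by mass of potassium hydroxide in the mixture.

40.30 %

n(HCl) = 0.03084 × 0.2191 = 6.757 × 10^-3 mol
Let x = n(KOH), y = n(KCl).
Titrant: 1x = 6.757 × 10^-3;  mass: 56.11x + 74.55y = 0.9407
Solving, x = 6.757 × 10^-3 mol, y = 7.533 × 10^-3 mol
mass of KOH = 6.757 × 10^-3 × 56.11 = 0.3791 g
% KOH = 0.3791 / 0.9407 × 100 = 40.30 %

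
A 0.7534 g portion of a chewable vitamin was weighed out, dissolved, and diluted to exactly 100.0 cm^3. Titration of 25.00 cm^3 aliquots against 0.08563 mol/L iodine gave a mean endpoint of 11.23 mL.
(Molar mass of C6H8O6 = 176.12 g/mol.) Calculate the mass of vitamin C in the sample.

0.6774 g

C6H8O6 + I2 → C6H6O6 + 2 HI
n(I2) per titration = 0.01123 × 0.08563 = 9.616 × 10^-4 mol
n(C6H8O6) in each aliquot = 9.616 × 10^-4 mol (1:1 ratio)
n(C6H8O6) in the whole flask = 9.616 × 10^-4 × 100.0/25.00 = 3.846 × 10^-3 mol
mass of C6H8O6 = 3.846 × 10^-3 × 176.12 = 0.6774 g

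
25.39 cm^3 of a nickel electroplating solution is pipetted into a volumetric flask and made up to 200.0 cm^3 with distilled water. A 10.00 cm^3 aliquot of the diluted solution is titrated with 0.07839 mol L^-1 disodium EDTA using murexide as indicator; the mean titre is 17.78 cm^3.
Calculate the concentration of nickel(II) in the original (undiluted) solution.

1.098 mol/L

Ni^2+ + EDTA^4- → [Ni(EDTA)]^2-
n(EDTA) = 0.01778 × 0.07839 = 1.394 × 10^-3 mol
n(Ni2+) in the aliquot = 1.394 × 10^-3 mol (1:1 ratio)
[Ni2+]_dilute = 1.394 × 10^-3 / 0.01000 = 0.1394 mol/L
Dilution factor = 200.0 / 25.39 = 7.877
[Ni2+]_stock = 0.1394 × 7.877 = 1.098 mol/L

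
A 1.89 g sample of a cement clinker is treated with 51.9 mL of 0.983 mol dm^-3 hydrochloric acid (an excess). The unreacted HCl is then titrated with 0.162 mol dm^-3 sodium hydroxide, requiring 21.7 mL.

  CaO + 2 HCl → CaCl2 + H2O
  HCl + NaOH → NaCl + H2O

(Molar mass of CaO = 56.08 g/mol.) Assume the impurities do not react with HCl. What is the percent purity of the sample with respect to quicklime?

n(HCl) added = 0.0519 × 0.983 = 0.0510 mol
n(NaOH) used in back-titration = 0.0217 × 0.162 = 3.52 × 10^-3 mol
n(HCl) left over = 3.52 × 10^-3 mol (1:1 ratio)
n(HCl) consumed by analyte = 0.0510 − 3.52 × 10^-3 = 0.0475 mol
From the 1:2 ratio, n(CaO) = 1/2 × 0.0475 = 0.0238 mol
mass of CaO = 0.0238 × 56.08 = 1.33 g
% CaO = 1.33 / 1.89 × 100 = 70.5 %

70.5 %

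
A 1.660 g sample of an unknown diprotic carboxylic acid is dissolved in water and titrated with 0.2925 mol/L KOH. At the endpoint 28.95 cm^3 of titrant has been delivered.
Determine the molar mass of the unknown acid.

392.1 g/mol

n(KOH) = 0.02895 L × 0.2925 mol/L = 8.468 × 10^-3 mol
From the 1:2 ratio, n(H2A) = 1/2 × 8.468 × 10^-3 = 4.234 × 10^-3 mol
M = m / n = 1.660 g / 4.234 × 10^-3 mol = 392.1 g/mol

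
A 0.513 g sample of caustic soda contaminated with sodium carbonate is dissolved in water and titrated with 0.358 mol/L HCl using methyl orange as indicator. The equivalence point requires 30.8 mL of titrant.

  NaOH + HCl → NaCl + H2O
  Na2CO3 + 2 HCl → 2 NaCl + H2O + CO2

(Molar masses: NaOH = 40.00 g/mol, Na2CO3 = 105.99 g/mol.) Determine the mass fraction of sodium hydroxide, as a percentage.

n(HCl) = 0.0308 × 0.358 = 0.0110 mol
Let x = n(NaOH), y = n(Na2CO3).
Titrant: 1x + 2y = 0.0110;  mass: 40.00x + 105.99y = 0.513
Solving, x = 5.49 × 10^-3 mol, y = 2.77 × 10^-3 mol
mass of NaOH = 5.49 × 10^-3 × 40.00 = 0.220 g
% NaOH = 0.220 / 0.513 × 100 = 42.8 %

42.8 %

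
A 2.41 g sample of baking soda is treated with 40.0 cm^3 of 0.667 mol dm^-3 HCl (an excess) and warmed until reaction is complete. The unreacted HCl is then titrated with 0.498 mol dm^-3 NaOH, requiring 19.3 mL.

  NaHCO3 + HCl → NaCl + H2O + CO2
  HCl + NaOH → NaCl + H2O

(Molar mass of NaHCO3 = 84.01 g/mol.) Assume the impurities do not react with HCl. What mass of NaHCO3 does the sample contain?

n(HCl) added = 0.0400 × 0.667 = 0.0267 mol
n(NaOH) used in back-titration = 0.0193 × 0.498 = 9.61 × 10^-3 mol
n(HCl) left over = 9.61 × 10^-3 mol (1:1 ratio)
n(HCl) consumed by analyte = 0.0267 − 9.61 × 10^-3 = 0.0171 mol
n(NaHCO3) = 0.0171 mol (1:1 ratio)
mass of NaHCO3 = 0.0171 × 84.01 = 1.43 g

1.43 g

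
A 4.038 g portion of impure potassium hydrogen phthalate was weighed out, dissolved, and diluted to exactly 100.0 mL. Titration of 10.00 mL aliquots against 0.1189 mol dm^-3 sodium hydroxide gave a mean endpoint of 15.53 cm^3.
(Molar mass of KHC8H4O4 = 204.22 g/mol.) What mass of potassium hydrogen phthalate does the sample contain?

3.771 g

KHC8H4O4 + NaOH → KNaC8H4O4 + H2O
n(NaOH) per titration = 0.01553 × 0.1189 = 1.847 × 10^-3 mol
n(KHC8H4O4) in each aliquot = 1.847 × 10^-3 mol (1:1 ratio)
n(KHC8H4O4) in the whole flask = 1.847 × 10^-3 × 100.0/10.00 = 0.01847 mol
mass of KHC8H4O4 = 0.01847 × 204.22 = 3.771 g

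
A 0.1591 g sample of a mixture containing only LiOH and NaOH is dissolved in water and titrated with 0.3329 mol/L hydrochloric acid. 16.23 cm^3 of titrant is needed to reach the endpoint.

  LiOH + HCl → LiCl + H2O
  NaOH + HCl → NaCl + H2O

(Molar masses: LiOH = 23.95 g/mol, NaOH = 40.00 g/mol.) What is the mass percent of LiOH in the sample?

n(HCl) = 0.01623 × 0.3329 = 5.403 × 10^-3 mol
Let x = n(LiOH), y = n(NaOH).
Titrant: 1x + 1y = 5.403 × 10^-3;  mass: 23.95x + 40.00y = 0.1591
Solving, x = 3.553 × 10^-3 mol, y = 1.850 × 10^-3 mol
mass of LiOH = 3.553 × 10^-3 × 23.95 = 0.08508 g
% LiOH = 0.08508 / 0.1591 × 100 = 53.48 %

53.48 %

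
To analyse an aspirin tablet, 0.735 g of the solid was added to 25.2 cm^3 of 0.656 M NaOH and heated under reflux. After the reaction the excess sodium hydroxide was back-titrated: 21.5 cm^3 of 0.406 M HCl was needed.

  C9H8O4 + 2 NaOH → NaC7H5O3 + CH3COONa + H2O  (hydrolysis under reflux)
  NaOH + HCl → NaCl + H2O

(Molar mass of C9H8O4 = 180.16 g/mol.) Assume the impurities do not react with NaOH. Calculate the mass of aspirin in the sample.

0.703 g

n(NaOH) added = 0.0252 × 0.656 = 0.0165 mol
n(HCl) used in back-titration = 0.0215 × 0.406 = 8.73 × 10^-3 mol
n(NaOH) left over = 8.73 × 10^-3 mol (1:1 ratio)
n(NaOH) consumed by analyte = 0.0165 − 8.73 × 10^-3 = 7.80 × 10^-3 mol
From the 1:2 ratio, n(C9H8O4) = 1/2 × 7.80 × 10^-3 = 3.90 × 10^-3 mol
mass of C9H8O4 = 3.90 × 10^-3 × 180.16 = 0.703 g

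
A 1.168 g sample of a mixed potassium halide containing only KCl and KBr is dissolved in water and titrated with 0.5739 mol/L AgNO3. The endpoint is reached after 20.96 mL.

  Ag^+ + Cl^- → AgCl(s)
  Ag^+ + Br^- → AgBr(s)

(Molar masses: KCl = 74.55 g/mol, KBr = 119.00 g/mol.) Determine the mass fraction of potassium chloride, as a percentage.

n(AgNO3) = 0.02096 × 0.5739 = 0.01203 mol
Let x = n(KCl), y = n(KBr).
Titrant: 1x + 1y = 0.01203;  mass: 74.55x + 119.00y = 1.168
Solving, x = 5.927 × 10^-3 mol, y = 6.102 × 10^-3 mol
mass of KCl = 5.927 × 10^-3 × 74.55 = 0.4418 g
% KCl = 0.4418 / 1.168 × 100 = 37.83 %

37.83 %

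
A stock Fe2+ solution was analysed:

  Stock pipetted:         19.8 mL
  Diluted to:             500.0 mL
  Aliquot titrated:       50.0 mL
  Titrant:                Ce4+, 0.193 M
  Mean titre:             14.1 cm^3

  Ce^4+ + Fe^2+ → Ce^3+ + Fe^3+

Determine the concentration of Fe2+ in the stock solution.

n(Ce4+) = 0.0141 × 0.193 = 2.72 × 10^-3 mol
n(Fe2+) in the aliquot = 2.72 × 10^-3 mol (1:1 ratio)
[Fe2+]_dilute = 2.72 × 10^-3 / 0.0500 = 0.0544 mol/L
Dilution factor = 500.0 / 19.8 = 25.25
[Fe2+]_stock = 0.0544 × 25.25 = 1.37 mol/L

1.37 M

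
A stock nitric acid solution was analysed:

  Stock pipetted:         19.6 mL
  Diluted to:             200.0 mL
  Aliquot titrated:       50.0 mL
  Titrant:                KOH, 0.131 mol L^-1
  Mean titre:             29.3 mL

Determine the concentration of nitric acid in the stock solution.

HNO3 + KOH → KNO3 + H2O
n(KOH) = 0.0293 × 0.131 = 3.84 × 10^-3 mol
n(HNO3) in the aliquot = 3.84 × 10^-3 mol (1:1 ratio)
[HNO3]_dilute = 3.84 × 10^-3 / 0.0500 = 0.0768 mol/L
Dilution factor = 200.0 / 19.6 = 10.20
[HNO3]_stock = 0.0768 × 10.20 = 0.783 mol/L

0.783 mol/L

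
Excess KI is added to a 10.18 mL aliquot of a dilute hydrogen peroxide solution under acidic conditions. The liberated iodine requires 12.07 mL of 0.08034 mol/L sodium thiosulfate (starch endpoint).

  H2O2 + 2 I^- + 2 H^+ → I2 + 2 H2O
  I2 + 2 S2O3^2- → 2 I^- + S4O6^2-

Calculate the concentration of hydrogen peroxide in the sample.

0.04763 mol/L

n(S2O3^2-) = 0.01207 × 0.08034 = 9.697 × 10^-4 mol
n(I2) = n(S2O3^2-)/2 = 4.849 × 10^-4 mol
n(H2O2) in the aliquot = 4.849 × 10^-4 mol (1:1 ratio)
[H2O2] = 4.849 × 10^-4 / 0.01018 = 0.04763 mol/L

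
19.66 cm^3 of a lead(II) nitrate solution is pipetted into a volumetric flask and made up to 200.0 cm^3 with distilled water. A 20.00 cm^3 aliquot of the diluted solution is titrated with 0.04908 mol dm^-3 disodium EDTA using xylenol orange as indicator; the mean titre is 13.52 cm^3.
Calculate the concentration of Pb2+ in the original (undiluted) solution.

0.3375 mol/L

Pb^2+ + EDTA^4- → [Pb(EDTA)]^2-
n(EDTA) = 0.01352 × 0.04908 = 6.636 × 10^-4 mol
n(Pb2+) in the aliquot = 6.636 × 10^-4 mol (1:1 ratio)
[Pb2+]_dilute = 6.636 × 10^-4 / 0.02000 = 0.03318 mol/L
Dilution factor = 200.0 / 19.66 = 10.17
[Pb2+]_stock = 0.03318 × 10.17 = 0.3375 mol/L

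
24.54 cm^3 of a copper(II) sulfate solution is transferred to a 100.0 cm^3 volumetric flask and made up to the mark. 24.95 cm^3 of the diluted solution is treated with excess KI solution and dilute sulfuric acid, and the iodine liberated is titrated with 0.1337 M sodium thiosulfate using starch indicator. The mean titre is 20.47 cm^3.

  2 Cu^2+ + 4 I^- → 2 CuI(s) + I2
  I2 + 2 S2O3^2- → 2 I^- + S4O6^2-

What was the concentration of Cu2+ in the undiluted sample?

n(S2O3^2-) = 0.02047 × 0.1337 = 2.737 × 10^-3 mol
n(I2) = n(S2O3^2-)/2 = 1.368 × 10^-3 mol
From the 2:1 ratio, n(Cu2+) in the aliquot = 2/1 × 1.368 × 10^-3 = 2.737 × 10^-3 mol
[Cu2+]_dilute = 2.737 × 10^-3 / 0.02495 = 0.1097 mol/L
[Cu2+]_original = 0.1097 × 100.0/24.54 = 0.4470 mol/L

0.4470 M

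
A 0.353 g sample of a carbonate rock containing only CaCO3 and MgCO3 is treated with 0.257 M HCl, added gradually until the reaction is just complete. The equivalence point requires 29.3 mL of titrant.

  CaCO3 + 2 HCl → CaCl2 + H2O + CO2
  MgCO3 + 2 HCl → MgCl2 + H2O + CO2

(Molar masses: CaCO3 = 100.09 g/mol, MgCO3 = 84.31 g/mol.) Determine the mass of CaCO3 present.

0.226 g

n(HCl) = 0.0293 × 0.257 = 7.53 × 10^-3 mol
Let x = n(CaCO3), y = n(MgCO3).
Titrant: 2x + 2y = 7.53 × 10^-3;  mass: 100.09x + 84.31y = 0.353
Solving, x = 2.25 × 10^-3 mol, y = 1.51 × 10^-3 mol
mass of CaCO3 = 2.25 × 10^-3 × 100.09 = 0.226 g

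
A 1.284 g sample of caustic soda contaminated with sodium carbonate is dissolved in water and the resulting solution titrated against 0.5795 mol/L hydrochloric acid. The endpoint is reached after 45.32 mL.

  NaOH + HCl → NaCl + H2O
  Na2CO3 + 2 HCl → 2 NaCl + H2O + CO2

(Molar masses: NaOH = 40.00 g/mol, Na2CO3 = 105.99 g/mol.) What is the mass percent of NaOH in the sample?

25.84 %

n(HCl) = 0.04532 × 0.5795 = 0.02626 mol
Let x = n(NaOH), y = n(Na2CO3).
Titrant: 1x + 2y = 0.02626;  mass: 40.00x + 105.99y = 1.284
Solving, x = 8.296 × 10^-3 mol, y = 8.984 × 10^-3 mol
mass of NaOH = 8.296 × 10^-3 × 40.00 = 0.3318 g
% NaOH = 0.3318 / 1.284 × 100 = 25.84 %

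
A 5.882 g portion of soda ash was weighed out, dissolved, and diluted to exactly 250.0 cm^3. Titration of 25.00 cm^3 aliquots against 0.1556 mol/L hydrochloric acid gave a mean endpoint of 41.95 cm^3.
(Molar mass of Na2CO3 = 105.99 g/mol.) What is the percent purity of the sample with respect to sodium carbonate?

58.81 %

Na2CO3 + 2 HCl → 2 NaCl + H2O + CO2
n(HCl) per titration = 0.04195 × 0.1556 = 6.527 × 10^-3 mol
From the 1:2 ratio, n(Na2CO3) in each aliquot = 1/2 × 6.527 × 10^-3 = 3.264 × 10^-3 mol
n(Na2CO3) in the whole flask = 3.264 × 10^-3 × 250.0/25.00 = 0.03264 mol
mass of Na2CO3 = 0.03264 × 105.99 = 3.459 g
% Na2CO3 = 3.459 / 5.882 × 100 = 58.81 %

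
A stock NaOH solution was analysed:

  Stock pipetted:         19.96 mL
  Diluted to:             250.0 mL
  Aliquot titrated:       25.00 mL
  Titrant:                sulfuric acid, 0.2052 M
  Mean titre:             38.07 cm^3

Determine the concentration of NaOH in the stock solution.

2 NaOH + H2SO4 → Na2SO4 + 2 H2O
n(H2SO4) = 0.03807 × 0.2052 = 7.812 × 10^-3 mol
From the 2:1 ratio, n(NaOH) in the aliquot = 2/1 × 7.812 × 10^-3 = 0.01562 mol
[NaOH]_dilute = 0.01562 / 0.02500 = 0.6250 mol/L
Dilution factor = 250.0 / 19.96 = 12.53
[NaOH]_stock = 0.6250 × 12.53 = 7.828 mol/L

7.828 M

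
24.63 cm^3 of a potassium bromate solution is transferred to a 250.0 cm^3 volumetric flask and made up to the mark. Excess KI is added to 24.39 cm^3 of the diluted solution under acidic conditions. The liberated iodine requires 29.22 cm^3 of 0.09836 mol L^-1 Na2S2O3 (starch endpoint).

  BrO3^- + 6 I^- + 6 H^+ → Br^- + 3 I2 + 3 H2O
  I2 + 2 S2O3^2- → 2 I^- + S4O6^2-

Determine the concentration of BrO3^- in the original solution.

n(S2O3^2-) = 0.02922 × 0.09836 = 2.874 × 10^-3 mol
n(I2) = n(S2O3^2-)/2 = 1.437 × 10^-3 mol
From the 1:3 ratio, n(BrO3^-) in the aliquot = 1/3 × 1.437 × 10^-3 = 4.790 × 10^-4 mol
[BrO3^-]_dilute = 4.790 × 10^-4 / 0.02439 = 0.01964 mol/L
[BrO3^-]_original = 0.01964 × 250.0/24.63 = 0.1993 mol/L

0.1993 mol/L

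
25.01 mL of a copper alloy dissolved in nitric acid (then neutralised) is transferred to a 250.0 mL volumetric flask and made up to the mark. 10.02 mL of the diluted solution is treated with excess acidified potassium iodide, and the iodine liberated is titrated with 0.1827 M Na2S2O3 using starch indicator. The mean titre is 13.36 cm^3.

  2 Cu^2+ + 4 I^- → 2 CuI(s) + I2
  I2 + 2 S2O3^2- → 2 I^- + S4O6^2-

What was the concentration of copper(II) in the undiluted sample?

2.435 M

n(S2O3^2-) = 0.01336 × 0.1827 = 2.441 × 10^-3 mol
n(I2) = n(S2O3^2-)/2 = 1.220 × 10^-3 mol
From the 2:1 ratio, n(Cu2+) in the aliquot = 2/1 × 1.220 × 10^-3 = 2.441 × 10^-3 mol
[Cu2+]_dilute = 2.441 × 10^-3 / 0.01002 = 0.2436 mol/L
[Cu2+]_original = 0.2436 × 250.0/25.01 = 2.435 mol/L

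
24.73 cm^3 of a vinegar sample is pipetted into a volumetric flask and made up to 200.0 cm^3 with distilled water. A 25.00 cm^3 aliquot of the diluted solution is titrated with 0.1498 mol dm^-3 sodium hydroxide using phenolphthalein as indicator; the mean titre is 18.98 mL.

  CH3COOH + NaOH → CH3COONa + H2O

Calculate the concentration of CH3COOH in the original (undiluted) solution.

n(NaOH) = 0.01898 × 0.1498 = 2.843 × 10^-3 mol
n(CH3COOH) in the aliquot = 2.843 × 10^-3 mol (1:1 ratio)
[CH3COOH]_dilute = 2.843 × 10^-3 / 0.02500 = 0.1137 mol/L
Dilution factor = 200.0 / 24.73 = 8.087
[CH3COOH]_stock = 0.1137 × 8.087 = 0.9198 mol/L

0.9198 mol/L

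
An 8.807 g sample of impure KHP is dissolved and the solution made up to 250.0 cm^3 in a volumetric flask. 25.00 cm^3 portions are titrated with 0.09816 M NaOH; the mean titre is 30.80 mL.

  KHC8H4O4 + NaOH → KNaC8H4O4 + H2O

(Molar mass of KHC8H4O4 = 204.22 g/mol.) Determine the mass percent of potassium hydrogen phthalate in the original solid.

n(NaOH) per titration = 0.03080 × 0.09816 = 3.023 × 10^-3 mol
n(KHC8H4O4) in each aliquot = 3.023 × 10^-3 mol (1:1 ratio)
n(KHC8H4O4) in the whole flask = 3.023 × 10^-3 × 250.0/25.00 = 0.03023 mol
mass of KHC8H4O4 = 0.03023 × 204.22 = 6.174 g
% KHC8H4O4 = 6.174 / 8.807 × 100 = 70.11 %

70.11 %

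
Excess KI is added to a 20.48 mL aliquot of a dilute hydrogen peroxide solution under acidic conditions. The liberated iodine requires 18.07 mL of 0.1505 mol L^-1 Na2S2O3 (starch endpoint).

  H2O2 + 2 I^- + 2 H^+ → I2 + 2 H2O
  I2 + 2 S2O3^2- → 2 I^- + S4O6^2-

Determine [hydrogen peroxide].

n(S2O3^2-) = 0.01807 × 0.1505 = 2.720 × 10^-3 mol
n(I2) = n(S2O3^2-)/2 = 1.360 × 10^-3 mol
n(H2O2) in the aliquot = 1.360 × 10^-3 mol (1:1 ratio)
[H2O2] = 1.360 × 10^-3 / 0.02048 = 0.06639 mol/L

0.06639 mol/L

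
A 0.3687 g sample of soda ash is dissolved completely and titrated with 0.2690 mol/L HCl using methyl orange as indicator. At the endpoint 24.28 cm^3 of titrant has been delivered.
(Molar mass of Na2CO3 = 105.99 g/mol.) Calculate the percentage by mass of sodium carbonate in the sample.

93.88 %

Na2CO3 + 2 HCl → 2 NaCl + H2O + CO2
n(HCl) = 0.02428 L × 0.2690 mol/L = 6.531 × 10^-3 mol
From the 1:2 ratio, n(Na2CO3) = 1/2 × 6.531 × 10^-3 = 3.266 × 10^-3 mol
mass of Na2CO3 = 3.266 × 10^-3 × 105.99 g/mol = 0.3461 g
% Na2CO3 = 0.3461 / 0.3687 × 100 = 93.88 %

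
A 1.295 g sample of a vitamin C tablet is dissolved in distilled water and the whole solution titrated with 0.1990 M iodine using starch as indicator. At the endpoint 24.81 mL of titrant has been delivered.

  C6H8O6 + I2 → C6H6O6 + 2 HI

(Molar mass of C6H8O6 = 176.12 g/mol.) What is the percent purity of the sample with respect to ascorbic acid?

67.15 %

n(I2) = 0.02481 L × 0.1990 mol/L = 4.937 × 10^-3 mol
n(C6H8O6) = 4.937 × 10^-3 mol (1:1 ratio)
mass of C6H8O6 = 4.937 × 10^-3 × 176.12 g/mol = 0.8695 g
% C6H8O6 = 0.8695 / 1.295 × 100 = 67.15 %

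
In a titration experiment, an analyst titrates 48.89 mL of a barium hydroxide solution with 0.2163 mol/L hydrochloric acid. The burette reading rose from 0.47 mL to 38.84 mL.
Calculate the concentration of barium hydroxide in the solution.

0.08488 mol/L

Ba(OH)2 + 2 HCl → BaCl2 + 2 H2O
n(HCl) = 0.03837 L × 0.2163 mol/L = 8.299 × 10^-3 mol
From the 1:2 mole ratio, n(Ba(OH)2) = 1/2 × 8.299 × 10^-3 = 4.150 × 10^-3 mol
[Ba(OH)2] = 4.150 × 10^-3 mol / 0.04889 L = 0.08488 mol/L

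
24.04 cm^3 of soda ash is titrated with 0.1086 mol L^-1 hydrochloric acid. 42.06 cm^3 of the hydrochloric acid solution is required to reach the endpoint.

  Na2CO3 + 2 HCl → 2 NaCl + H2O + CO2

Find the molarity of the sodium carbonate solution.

n(HCl) = 0.04206 L × 0.1086 mol/L = 4.568 × 10^-3 mol
From the 1:2 mole ratio, n(Na2CO3) = 1/2 × 4.568 × 10^-3 = 2.284 × 10^-3 mol
[Na2CO3] = 2.284 × 10^-3 mol / 0.02404 L = 0.09500 mol/L

0.09500 mol/L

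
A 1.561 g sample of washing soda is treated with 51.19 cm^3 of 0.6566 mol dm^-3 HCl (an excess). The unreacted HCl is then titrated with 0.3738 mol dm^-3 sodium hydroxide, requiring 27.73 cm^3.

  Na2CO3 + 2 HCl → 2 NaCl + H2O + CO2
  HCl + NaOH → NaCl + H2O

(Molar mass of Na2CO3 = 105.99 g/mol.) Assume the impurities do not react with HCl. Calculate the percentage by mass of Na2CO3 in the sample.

n(HCl) added = 0.05119 × 0.6566 = 0.03361 mol
n(NaOH) used in back-titration = 0.02773 × 0.3738 = 0.01037 mol
n(HCl) left over = 0.01037 mol (1:1 ratio)
n(HCl) consumed by analyte = 0.03361 − 0.01037 = 0.02325 mol
From the 1:2 ratio, n(Na2CO3) = 1/2 × 0.02325 = 0.01162 mol
mass of Na2CO3 = 0.01162 × 105.99 = 1.232 g
% Na2CO3 = 1.232 / 1.561 × 100 = 78.92 %

78.92 %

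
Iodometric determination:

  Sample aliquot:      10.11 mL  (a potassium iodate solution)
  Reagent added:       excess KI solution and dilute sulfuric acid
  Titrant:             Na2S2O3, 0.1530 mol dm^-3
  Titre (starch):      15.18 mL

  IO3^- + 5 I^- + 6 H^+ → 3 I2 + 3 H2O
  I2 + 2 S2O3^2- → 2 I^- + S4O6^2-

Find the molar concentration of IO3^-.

0.03829 mol/L

n(S2O3^2-) = 0.01518 × 0.1530 = 2.323 × 10^-3 mol
n(I2) = n(S2O3^2-)/2 = 1.161 × 10^-3 mol
From the 1:3 ratio, n(IO3^-) in the aliquot = 1/3 × 1.161 × 10^-3 = 3.871 × 10^-4 mol
[IO3^-] = 3.871 × 10^-4 / 0.01011 = 0.03829 mol/L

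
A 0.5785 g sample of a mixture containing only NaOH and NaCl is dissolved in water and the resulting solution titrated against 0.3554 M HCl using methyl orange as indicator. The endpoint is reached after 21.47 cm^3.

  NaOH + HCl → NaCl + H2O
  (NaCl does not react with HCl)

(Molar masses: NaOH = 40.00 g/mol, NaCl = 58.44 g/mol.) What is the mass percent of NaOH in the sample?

52.76 %

n(HCl) = 0.02147 × 0.3554 = 7.630 × 10^-3 mol
Let x = n(NaOH), y = n(NaCl).
Titrant: 1x = 7.630 × 10^-3;  mass: 40.00x + 58.44y = 0.5785
Solving, x = 7.630 × 10^-3 mol, y = 4.676 × 10^-3 mol
mass of NaOH = 7.630 × 10^-3 × 40.00 = 0.3052 g
% NaOH = 0.3052 / 0.5785 × 100 = 52.76 %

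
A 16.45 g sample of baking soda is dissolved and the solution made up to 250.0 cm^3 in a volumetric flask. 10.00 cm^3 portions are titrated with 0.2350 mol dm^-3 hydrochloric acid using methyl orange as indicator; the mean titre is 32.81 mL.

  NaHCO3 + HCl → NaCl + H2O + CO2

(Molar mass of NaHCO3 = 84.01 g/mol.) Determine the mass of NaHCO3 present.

n(HCl) per titration = 0.03281 × 0.2350 = 7.710 × 10^-3 mol
n(NaHCO3) in each aliquot = 7.710 × 10^-3 mol (1:1 ratio)
n(NaHCO3) in the whole flask = 7.710 × 10^-3 × 250.0/10.00 = 0.1928 mol
mass of NaHCO3 = 0.1928 × 84.01 = 16.19 g

16.19 g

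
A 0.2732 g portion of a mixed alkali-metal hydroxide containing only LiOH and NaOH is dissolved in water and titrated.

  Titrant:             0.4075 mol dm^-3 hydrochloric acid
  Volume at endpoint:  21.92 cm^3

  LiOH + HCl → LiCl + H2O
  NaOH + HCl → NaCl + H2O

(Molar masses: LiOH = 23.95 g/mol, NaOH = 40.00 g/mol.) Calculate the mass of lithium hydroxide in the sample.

0.1255 g

n(HCl) = 0.02192 × 0.4075 = 8.932 × 10^-3 mol
Let x = n(LiOH), y = n(NaOH).
Titrant: 1x + 1y = 8.932 × 10^-3;  mass: 23.95x + 40.00y = 0.2732
Solving, x = 5.240 × 10^-3 mol, y = 3.693 × 10^-3 mol
mass of LiOH = 5.240 × 10^-3 × 23.95 = 0.1255 g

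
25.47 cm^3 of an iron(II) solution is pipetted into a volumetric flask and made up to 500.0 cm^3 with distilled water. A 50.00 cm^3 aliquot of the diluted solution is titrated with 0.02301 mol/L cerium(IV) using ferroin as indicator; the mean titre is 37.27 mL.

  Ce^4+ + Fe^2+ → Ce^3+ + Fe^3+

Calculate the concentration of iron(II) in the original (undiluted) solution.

0.3367 mol/L

n(Ce4+) = 0.03727 × 0.02301 = 8.576 × 10^-4 mol
n(Fe2+) in the aliquot = 8.576 × 10^-4 mol (1:1 ratio)
[Fe2+]_dilute = 8.576 × 10^-4 / 0.05000 = 0.01715 mol/L
Dilution factor = 500.0 / 25.47 = 19.63
[Fe2+]_stock = 0.01715 × 19.63 = 0.3367 mol/L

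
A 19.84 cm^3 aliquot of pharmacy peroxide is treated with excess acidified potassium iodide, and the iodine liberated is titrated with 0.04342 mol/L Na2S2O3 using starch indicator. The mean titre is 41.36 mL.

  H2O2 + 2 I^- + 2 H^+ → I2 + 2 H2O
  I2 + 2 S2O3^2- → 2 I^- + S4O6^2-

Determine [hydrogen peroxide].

n(S2O3^2-) = 0.04136 × 0.04342 = 1.796 × 10^-3 mol
n(I2) = n(S2O3^2-)/2 = 8.979 × 10^-4 mol
n(H2O2) in the aliquot = 8.979 × 10^-4 mol (1:1 ratio)
[H2O2] = 8.979 × 10^-4 / 0.01984 = 0.04526 mol/L

0.04526 mol/L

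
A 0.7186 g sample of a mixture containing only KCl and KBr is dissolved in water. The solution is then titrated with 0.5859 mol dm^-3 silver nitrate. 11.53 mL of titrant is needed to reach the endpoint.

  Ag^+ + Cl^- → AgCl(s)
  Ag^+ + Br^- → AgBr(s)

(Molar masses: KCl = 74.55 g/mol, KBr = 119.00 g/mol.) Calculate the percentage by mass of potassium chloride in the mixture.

19.91 %

n(AgNO3) = 0.01153 × 0.5859 = 6.755 × 10^-3 mol
Let x = n(KCl), y = n(KBr).
Titrant: 1x + 1y = 6.755 × 10^-3;  mass: 74.55x + 119.00y = 0.7186
Solving, x = 1.919 × 10^-3 mol, y = 4.837 × 10^-3 mol
mass of KCl = 1.919 × 10^-3 × 74.55 = 0.1431 g
% KCl = 0.1431 / 0.7186 × 100 = 19.91 %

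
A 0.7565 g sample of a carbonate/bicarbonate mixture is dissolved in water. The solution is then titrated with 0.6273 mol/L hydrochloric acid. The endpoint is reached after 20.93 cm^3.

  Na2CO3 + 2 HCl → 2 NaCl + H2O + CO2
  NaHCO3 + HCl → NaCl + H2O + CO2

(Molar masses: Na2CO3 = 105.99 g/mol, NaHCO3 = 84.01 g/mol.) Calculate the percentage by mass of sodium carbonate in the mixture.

n(HCl) = 0.02093 × 0.6273 = 0.01313 mol
Let x = n(Na2CO3), y = n(NaHCO3).
Titrant: 2x + 1y = 0.01313;  mass: 105.99x + 84.01y = 0.7565
Solving, x = 5.586 × 10^-3 mol, y = 1.957 × 10^-3 mol
mass of Na2CO3 = 5.586 × 10^-3 × 105.99 = 0.5921 g
% Na2CO3 = 0.5921 / 0.7565 × 100 = 78.26 %

78.26 %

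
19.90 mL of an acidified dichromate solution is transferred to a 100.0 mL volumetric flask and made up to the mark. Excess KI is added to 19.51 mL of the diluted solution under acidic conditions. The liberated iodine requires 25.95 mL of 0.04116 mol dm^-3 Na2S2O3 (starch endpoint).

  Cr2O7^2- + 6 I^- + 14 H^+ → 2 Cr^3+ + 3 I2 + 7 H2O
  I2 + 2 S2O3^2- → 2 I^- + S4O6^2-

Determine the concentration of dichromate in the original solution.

0.04585 mol/L

n(S2O3^2-) = 0.02595 × 0.04116 = 1.068 × 10^-3 mol
n(I2) = n(S2O3^2-)/2 = 5.341 × 10^-4 mol
From the 1:3 ratio, n(Cr2O7^2-) in the aliquot = 1/3 × 5.341 × 10^-4 = 1.780 × 10^-4 mol
[Cr2O7^2-]_dilute = 1.780 × 10^-4 / 0.01951 = 0.009124 mol/L
[Cr2O7^2-]_original = 0.009124 × 100.0/19.90 = 0.04585 mol/L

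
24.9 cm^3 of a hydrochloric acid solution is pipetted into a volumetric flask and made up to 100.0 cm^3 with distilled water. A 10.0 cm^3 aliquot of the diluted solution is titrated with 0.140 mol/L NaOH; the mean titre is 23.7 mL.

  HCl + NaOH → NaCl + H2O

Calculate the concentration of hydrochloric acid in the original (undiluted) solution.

1.33 mol/L

n(NaOH) = 0.0237 × 0.140 = 3.32 × 10^-3 mol
n(HCl) in the aliquot = 3.32 × 10^-3 mol (1:1 ratio)
[HCl]_dilute = 3.32 × 10^-3 / 0.0100 = 0.332 mol/L
Dilution factor = 100.0 / 24.9 = 4.016
[HCl]_stock = 0.332 × 4.016 = 1.33 mol/L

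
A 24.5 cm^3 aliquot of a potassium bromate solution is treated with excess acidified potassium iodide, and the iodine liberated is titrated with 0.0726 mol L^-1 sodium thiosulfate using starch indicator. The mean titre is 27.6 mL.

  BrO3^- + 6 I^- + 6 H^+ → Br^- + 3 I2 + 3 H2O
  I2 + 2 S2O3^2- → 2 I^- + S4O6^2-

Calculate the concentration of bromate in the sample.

n(S2O3^2-) = 0.0276 × 0.0726 = 2.00 × 10^-3 mol
n(I2) = n(S2O3^2-)/2 = 1.00 × 10^-3 mol
From the 1:3 ratio, n(BrO3^-) in the aliquot = 1/3 × 1.00 × 10^-3 = 3.34 × 10^-4 mol
[BrO3^-] = 3.34 × 10^-4 / 0.0245 = 0.0136 mol/L

0.0136 mol/L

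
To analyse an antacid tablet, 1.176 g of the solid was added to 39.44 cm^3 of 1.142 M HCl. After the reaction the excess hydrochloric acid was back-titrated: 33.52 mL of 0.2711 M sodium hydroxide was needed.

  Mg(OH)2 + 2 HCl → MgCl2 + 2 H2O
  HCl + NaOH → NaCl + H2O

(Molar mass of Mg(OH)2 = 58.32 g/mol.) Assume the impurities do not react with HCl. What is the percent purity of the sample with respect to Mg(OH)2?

89.15 %

n(HCl) added = 0.03944 × 1.142 = 0.04504 mol
n(NaOH) used in back-titration = 0.03352 × 0.2711 = 9.087 × 10^-3 mol
n(HCl) left over = 9.087 × 10^-3 mol (1:1 ratio)
n(HCl) consumed by analyte = 0.04504 − 9.087 × 10^-3 = 0.03595 mol
From the 1:2 ratio, n(Mg(OH)2) = 1/2 × 0.03595 = 0.01798 mol
mass of Mg(OH)2 = 0.01798 × 58.32 = 1.048 g
% Mg(OH)2 = 1.048 / 1.176 × 100 = 89.15 %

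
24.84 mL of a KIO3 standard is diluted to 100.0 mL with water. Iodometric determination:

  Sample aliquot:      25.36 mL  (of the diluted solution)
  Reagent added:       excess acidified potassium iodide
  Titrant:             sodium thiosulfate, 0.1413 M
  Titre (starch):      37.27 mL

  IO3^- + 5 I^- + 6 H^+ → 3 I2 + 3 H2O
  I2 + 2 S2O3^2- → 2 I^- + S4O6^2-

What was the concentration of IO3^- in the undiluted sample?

n(S2O3^2-) = 0.03727 × 0.1413 = 5.266 × 10^-3 mol
n(I2) = n(S2O3^2-)/2 = 2.633 × 10^-3 mol
From the 1:3 ratio, n(IO3^-) in the aliquot = 1/3 × 2.633 × 10^-3 = 8.777 × 10^-4 mol
[IO3^-]_dilute = 8.777 × 10^-4 / 0.02536 = 0.03461 mol/L
[IO3^-]_original = 0.03461 × 100.0/24.84 = 0.1393 mol/L

0.1393 M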